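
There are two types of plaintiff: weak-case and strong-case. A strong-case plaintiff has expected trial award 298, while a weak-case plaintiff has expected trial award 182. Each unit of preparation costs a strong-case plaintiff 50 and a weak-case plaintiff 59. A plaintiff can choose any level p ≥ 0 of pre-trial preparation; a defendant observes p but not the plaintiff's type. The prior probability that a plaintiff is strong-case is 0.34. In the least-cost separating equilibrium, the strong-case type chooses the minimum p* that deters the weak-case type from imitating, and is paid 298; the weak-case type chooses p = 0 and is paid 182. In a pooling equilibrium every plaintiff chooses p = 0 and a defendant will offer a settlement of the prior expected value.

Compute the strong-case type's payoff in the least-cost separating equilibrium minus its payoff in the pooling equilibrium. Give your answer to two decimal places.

Least-cost separating signal: p* solves 182 = 298 − 59·p*, so p* = (298 − 182)/59 ≈ 1.9661.
Strong-case type's separating payoff: 298 − 50 × p* = 298 − 50 × (298 − 182)/59 = 298 − 5800/59 ≈ 199.6949.
Pooling payoff: 0.34 × 298 + 0.66 × 182 = 221.44.
Difference: 199.6949 − 221.44 = -21.7451, i.e. -21.75 to two decimal places.
The strong-case type would prefer the pooling outcome.

-21.75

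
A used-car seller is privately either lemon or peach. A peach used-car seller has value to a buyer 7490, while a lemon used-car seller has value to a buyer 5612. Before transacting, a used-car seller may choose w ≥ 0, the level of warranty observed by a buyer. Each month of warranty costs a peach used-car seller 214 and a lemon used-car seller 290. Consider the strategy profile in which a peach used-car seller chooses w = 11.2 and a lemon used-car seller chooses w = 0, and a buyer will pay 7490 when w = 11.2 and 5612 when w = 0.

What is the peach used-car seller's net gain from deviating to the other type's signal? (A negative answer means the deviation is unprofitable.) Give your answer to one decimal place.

518.8

Playing w = 11.2 the peach used-car seller receives 7490 − 214 × 11.2 = 5093.2.
Deviating to w = 0 yields 5612 instead.
Gain from deviating: 5612 − 5093.2 = 518.8.
The gain is positive, so the peach type's incentive-compatibility constraint is violated — this profile is not a separating equilibrium.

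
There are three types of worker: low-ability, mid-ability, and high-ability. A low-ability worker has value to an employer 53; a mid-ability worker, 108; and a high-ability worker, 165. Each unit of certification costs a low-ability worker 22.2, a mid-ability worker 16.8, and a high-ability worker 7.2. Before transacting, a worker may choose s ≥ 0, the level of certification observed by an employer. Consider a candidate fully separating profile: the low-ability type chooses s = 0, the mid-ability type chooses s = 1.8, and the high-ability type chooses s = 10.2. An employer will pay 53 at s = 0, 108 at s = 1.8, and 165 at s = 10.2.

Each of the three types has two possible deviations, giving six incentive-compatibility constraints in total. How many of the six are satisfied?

4

Low-ability (own payoff 53): to s=1.8 gives 108 − 22.2×1.8 = 68.04 → profitable ✗; to s=10.2 gives 165 − 22.2×10.2 = -61.44 → no gain ✓.
High-ability (own payoff 165 − 7.2×10.2 = 91.56): to s=0 gives 53 → no gain ✓; to s=1.8 gives 108 − 7.2×1.8 = 95.04 → profitable ✗.
Mid-ability (own payoff 108 − 16.8×1.8 = 77.76): to s=0 gives 53 → no gain ✓; to s=10.2 gives 165 − 16.8×10.2 = -6.36 → no gain ✓.
4 of the 6 constraints hold; not an equilibrium.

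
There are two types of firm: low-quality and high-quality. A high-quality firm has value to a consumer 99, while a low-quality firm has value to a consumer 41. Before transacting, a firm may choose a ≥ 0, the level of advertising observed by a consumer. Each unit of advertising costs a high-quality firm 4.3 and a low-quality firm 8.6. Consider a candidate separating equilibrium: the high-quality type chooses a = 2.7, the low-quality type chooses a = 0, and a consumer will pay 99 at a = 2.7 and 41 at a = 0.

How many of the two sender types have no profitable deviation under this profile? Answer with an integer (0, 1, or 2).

Low-quality type: stay at 0 → 41; mimic → 99 − 8.6 × 2.7 = 75.78. IC fails (41 < 75.78).
High-quality type: signal → 99 − 4.3 × 2.7 = 87.39; deviate to 0 → 41. IC holds (87.39 ≥ 41).
1 of 2 constraints hold, so this profile is not an equilibrium.

1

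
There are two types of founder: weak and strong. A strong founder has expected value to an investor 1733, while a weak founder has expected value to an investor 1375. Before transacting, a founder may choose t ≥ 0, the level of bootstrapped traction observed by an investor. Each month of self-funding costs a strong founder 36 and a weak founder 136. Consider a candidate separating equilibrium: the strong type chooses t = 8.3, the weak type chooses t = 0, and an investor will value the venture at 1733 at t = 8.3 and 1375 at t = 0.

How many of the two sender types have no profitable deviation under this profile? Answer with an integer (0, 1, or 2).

2

Strong type: signal → 1733 − 36 × 8.3 = 1434.2; deviate to 0 → 1375. IC holds (1434.2 ≥ 1375).
Weak type: stay at 0 → 1375; mimic → 1733 − 136 × 8.3 = 604.2. IC holds (1375 ≥ 604.2).
2 of 2 constraints hold, so this is a separating equilibrium.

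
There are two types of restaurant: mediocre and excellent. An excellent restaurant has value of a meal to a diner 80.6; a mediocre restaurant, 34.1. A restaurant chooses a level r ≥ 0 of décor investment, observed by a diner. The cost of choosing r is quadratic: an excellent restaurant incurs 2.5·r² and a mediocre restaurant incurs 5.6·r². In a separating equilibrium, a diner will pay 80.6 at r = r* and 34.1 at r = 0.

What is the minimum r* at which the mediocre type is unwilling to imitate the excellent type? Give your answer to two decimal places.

The mediocre type at r = 0 receives 34.1; imitating at r* yields 80.6 − 5.6·r*².
Indifference: 34.1 = 80.6 − 5.6·r*², so r*² = (80.6 − 34.1) / 5.6 ≈ 8.3036.
r* = √8.3036 ≈ 2.88.

2.88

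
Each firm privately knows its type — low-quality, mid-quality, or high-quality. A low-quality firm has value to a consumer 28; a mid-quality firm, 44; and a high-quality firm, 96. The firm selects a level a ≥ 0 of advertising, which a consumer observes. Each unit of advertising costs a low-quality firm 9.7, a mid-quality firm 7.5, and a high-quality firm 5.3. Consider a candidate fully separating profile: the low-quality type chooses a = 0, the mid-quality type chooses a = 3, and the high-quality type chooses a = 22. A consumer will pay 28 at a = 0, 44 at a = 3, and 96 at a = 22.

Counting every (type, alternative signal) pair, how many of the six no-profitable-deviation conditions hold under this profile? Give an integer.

High-quality (own payoff 96 − 5.3×22 = -20.6): to a=0 gives 28 → profitable ✗; to a=3 gives 44 − 5.3×3 = 28.1 → profitable ✗.
Mid-quality (own payoff 44 − 7.5×3 = 21.5): to a=0 gives 28 → profitable ✗; to a=22 gives 96 − 7.5×22 = -69 → no gain ✓.
Low-quality (own payoff 28): to a=3 gives 44 − 9.7×3 = 14.9 → no gain ✓; to a=22 gives 96 − 9.7×22 = -117.4 → no gain ✓.
3 of the 6 constraints hold; not an equilibrium.

3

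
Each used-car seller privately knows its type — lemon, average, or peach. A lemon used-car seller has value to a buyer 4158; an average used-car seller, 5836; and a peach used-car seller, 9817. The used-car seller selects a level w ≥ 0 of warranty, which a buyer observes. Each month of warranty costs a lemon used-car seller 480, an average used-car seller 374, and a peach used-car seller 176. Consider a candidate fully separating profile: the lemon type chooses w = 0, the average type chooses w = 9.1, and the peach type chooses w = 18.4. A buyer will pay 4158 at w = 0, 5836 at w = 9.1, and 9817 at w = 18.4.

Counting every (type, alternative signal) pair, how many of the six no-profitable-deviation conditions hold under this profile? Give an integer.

4

Lemon (own payoff 4158): to w=9.1 gives 5836 − 480×9.1 = 1468 → no gain ✓; to w=18.4 gives 9817 − 480×18.4 = 985 → no gain ✓.
Peach (own payoff 9817 − 176×18.4 = 6578.6): to w=0 gives 4158 → no gain ✓; to w=9.1 gives 5836 − 176×9.1 = 4234.4 → no gain ✓.
Average (own payoff 5836 − 374×9.1 = 2432.6): to w=0 gives 4158 → profitable ✗; to w=18.4 gives 9817 − 374×18.4 = 2935.4 → profitable ✗.
4 of the 6 constraints hold; not an equilibrium.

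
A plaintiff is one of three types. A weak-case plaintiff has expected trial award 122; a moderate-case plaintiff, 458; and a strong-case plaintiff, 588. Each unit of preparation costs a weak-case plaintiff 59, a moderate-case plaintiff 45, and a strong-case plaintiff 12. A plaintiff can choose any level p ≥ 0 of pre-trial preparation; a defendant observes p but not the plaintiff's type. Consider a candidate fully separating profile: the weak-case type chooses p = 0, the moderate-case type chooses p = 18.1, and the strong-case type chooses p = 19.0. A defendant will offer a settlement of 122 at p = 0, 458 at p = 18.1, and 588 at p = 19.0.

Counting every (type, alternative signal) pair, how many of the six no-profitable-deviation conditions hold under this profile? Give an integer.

Weak-case (own payoff 122): to p=18.1 gives 458 − 59×18.1 = -609.9 → no gain ✓; to p=19.0 gives 588 − 59×19.0 = -533 → no gain ✓.
Moderate-case (own payoff 458 − 45×18.1 = -356.5): to p=0 gives 122 → profitable ✗; to p=19.0 gives 588 − 45×19.0 = -267 → profitable ✗.
Strong-case (own payoff 588 − 12×19.0 = 360): to p=0 gives 122 → no gain ✓; to p=18.1 gives 458 − 12×18.1 = 240.8 → no gain ✓.
4 of the 6 constraints hold; not an equilibrium.

4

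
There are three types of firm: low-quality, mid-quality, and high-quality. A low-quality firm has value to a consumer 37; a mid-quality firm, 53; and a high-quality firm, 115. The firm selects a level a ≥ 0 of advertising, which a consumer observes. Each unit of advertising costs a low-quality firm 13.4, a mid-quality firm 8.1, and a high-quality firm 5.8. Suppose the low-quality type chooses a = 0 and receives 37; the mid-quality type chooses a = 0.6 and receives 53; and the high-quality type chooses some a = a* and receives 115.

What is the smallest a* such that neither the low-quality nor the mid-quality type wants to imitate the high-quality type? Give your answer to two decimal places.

Low-quality type (on-path payoff 37) won't mimic when 37 ≥ 115 − 13.4·a*, i.e. a* ≥ 5.82.
Mid-quality type (on-path payoff 53 − 8.1×0.6 = 48.14) won't mimic when 48.14 ≥ 115 − 8.1·a*, i.e. a* ≥ 8.25.
Both must hold, so a* = max(5.82, 8.25) = 8.25. The mid-quality type's constraint binds.

8.25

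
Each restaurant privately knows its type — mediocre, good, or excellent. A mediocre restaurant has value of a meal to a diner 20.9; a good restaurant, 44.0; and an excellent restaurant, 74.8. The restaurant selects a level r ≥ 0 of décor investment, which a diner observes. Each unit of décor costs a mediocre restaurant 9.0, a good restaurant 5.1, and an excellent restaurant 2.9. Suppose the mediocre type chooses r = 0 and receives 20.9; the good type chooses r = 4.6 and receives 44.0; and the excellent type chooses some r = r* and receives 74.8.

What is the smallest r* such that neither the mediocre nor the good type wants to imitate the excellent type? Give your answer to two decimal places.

Mediocre type (on-path payoff 20.9) won't mimic when 20.9 ≥ 74.8 − 9.0·r*, i.e. r* ≥ 5.99.
Good type (on-path payoff 44.0 − 5.1×4.6 = 20.54) won't mimic when 20.54 ≥ 74.8 − 5.1·r*, i.e. r* ≥ 10.64.
Both must hold, so r* = max(5.99, 10.64) = 10.64. The good type's constraint binds.

10.64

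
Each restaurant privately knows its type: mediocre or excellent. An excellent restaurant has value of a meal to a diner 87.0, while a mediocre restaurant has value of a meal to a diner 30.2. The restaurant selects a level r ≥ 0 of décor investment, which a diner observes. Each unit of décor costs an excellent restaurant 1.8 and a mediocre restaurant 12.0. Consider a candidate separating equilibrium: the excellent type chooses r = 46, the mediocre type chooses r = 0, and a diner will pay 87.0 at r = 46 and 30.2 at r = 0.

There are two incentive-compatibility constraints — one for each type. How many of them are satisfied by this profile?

1

Mediocre type: stay at 0 → 30.2; mimic → 87.0 − 12.0 × 46 = -465. IC holds (30.2 ≥ -465).
Excellent type: signal → 87.0 − 1.8 × 46 = 4.2; deviate to 0 → 30.2. IC fails (4.2 < 30.2).
1 of 2 constraints hold, so this profile is not an equilibrium.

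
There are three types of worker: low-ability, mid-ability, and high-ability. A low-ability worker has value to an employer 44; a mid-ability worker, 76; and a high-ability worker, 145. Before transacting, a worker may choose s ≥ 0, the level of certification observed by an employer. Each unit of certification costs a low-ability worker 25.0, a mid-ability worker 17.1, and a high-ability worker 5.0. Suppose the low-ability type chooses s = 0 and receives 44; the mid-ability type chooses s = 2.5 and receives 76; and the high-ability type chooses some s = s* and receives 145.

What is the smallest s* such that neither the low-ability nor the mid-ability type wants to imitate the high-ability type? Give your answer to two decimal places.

Low-ability type (on-path payoff 44) won't mimic when 44 ≥ 145 − 25.0·s*, i.e. s* ≥ 4.04.
Mid-ability type (on-path payoff 76 − 17.1×2.5 = 33.25) won't mimic when 33.25 ≥ 145 − 17.1·s*, i.e. s* ≥ 6.54.
Both must hold, so s* = max(4.04, 6.54) = 6.54. The mid-ability type's constraint binds.

6.54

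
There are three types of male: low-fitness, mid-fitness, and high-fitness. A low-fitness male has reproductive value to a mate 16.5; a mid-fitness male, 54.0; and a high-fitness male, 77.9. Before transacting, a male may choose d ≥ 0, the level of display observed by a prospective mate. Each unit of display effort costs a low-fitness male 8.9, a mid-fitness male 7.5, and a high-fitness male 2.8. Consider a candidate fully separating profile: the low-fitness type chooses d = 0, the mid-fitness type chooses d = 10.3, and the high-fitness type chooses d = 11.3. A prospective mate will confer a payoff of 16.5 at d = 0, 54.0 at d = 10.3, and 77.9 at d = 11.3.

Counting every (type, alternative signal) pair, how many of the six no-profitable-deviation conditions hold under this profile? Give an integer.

High-fitness (own payoff 77.9 − 2.8×11.3 = 46.26): to d=0 gives 16.5 → no gain ✓; to d=10.3 gives 54.0 − 2.8×10.3 = 25.16 → no gain ✓.
Low-fitness (own payoff 16.5): to d=10.3 gives 54.0 − 8.9×10.3 = -37.67 → no gain ✓; to d=11.3 gives 77.9 − 8.9×11.3 = -22.67 → no gain ✓.
Mid-fitness (own payoff 54.0 − 7.5×10.3 = -23.25): to d=0 gives 16.5 → profitable ✗; to d=11.3 gives 77.9 − 7.5×11.3 = -6.85 → profitable ✗.
4 of the 6 constraints hold; not an equilibrium.

4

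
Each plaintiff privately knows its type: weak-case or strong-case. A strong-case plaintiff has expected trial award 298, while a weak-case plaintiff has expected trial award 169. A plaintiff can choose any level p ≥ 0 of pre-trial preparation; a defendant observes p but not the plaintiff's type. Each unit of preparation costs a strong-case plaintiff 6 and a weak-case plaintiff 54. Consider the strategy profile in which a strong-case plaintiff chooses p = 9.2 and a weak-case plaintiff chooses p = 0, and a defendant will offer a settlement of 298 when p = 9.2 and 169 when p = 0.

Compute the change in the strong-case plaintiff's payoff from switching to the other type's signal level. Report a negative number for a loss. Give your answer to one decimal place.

-73.8

Playing p = 9.2 the strong-case plaintiff receives 298 − 6 × 9.2 = 242.8.
Deviating to p = 0 yields 169 instead.
Gain from deviating: 169 − 242.8 = -73.8.
The gain is negative, so the strong-case type's incentive-compatibility constraint is satisfied.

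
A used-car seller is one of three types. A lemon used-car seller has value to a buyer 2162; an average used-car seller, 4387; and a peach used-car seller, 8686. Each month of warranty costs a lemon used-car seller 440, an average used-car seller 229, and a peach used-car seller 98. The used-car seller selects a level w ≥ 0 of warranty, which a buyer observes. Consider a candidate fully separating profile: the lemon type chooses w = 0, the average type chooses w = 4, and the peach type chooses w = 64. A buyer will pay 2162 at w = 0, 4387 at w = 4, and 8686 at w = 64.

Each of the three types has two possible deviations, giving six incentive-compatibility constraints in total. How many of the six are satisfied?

4

Average (own payoff 4387 − 229×4 = 3471): to w=0 gives 2162 → no gain ✓; to w=64 gives 8686 − 229×64 = -5970 → no gain ✓.
Peach (own payoff 8686 − 98×64 = 2414): to w=0 gives 2162 → no gain ✓; to w=4 gives 4387 − 98×4 = 3995 → profitable ✗.
Lemon (own payoff 2162): to w=4 gives 4387 − 440×4 = 2627 → profitable ✗; to w=64 gives 8686 − 440×64 = -19474 → no gain ✓.
4 of the 6 constraints hold; not an equilibrium.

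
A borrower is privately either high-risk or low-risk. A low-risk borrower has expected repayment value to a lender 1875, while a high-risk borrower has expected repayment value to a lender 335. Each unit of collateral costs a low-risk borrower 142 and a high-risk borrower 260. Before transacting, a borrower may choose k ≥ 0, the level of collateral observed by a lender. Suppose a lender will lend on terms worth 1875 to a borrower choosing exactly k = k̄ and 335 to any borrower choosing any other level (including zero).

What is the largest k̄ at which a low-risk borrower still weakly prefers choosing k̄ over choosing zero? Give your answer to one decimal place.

10.8

Choosing k̄ yields the low-risk type 1875 − 142·k̄; choosing zero yields 335.
The low-risk type is indifferent at 1875 − 142·k̄ = 335, i.e. k̄ = (1875 − 335) / 142 ≈ 10.8.
For any k̄ above 10.8 the low-risk type would rather pool at zero, so separation collapses.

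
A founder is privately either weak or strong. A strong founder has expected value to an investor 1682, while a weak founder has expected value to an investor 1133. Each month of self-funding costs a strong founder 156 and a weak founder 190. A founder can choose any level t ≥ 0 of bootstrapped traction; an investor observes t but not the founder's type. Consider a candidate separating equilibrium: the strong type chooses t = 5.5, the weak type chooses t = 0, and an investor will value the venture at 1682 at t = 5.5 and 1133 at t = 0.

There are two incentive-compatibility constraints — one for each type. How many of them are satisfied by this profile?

Weak type: stay at 0 → 1133; mimic → 1682 − 190 × 5.5 = 637. IC holds (1133 ≥ 637).
Strong type: signal → 1682 − 156 × 5.5 = 824; deviate to 0 → 1133. IC fails (824 < 1133).
1 of 2 constraints hold, so this profile is not an equilibrium.

1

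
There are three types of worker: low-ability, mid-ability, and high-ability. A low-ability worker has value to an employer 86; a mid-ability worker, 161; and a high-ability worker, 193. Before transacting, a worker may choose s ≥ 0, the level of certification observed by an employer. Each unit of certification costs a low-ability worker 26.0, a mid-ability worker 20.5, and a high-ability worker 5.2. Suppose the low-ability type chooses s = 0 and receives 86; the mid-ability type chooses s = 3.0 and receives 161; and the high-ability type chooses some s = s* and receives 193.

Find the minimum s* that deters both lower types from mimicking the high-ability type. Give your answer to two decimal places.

4.56

Mid-ability type (on-path payoff 161 − 20.5×3.0 = 99.5) won't mimic when 99.5 ≥ 193 − 20.5·s*, i.e. s* ≥ 4.56.
Low-ability type (on-path payoff 86) won't mimic when 86 ≥ 193 − 26.0·s*, i.e. s* ≥ 4.12.
Both must hold, so s* = max(4.12, 4.56) = 4.56. The mid-ability type's constraint binds.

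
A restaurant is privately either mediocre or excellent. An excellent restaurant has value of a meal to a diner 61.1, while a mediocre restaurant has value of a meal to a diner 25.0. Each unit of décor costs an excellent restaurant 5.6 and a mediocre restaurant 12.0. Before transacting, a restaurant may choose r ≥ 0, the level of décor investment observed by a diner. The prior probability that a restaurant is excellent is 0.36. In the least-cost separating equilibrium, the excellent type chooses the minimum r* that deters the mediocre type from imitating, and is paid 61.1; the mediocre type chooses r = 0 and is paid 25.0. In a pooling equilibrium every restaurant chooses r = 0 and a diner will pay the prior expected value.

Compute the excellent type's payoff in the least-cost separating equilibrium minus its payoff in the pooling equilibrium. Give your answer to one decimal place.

6.3

Least-cost separating signal: r* solves 25.0 = 61.1 − 12.0·r*, so r* = (61.1 − 25.0)/12.0 ≈ 3.0083.
Excellent type's separating payoff: 61.1 − 5.6 × r* = 61.1 − 5.6 × (61.1 − 25.0)/12.0 = 61.1 − 202.16/12.0 ≈ 44.253.
Pooling payoff: 0.36 × 61.1 + 0.64 × 25.0 = 37.996.
Difference: 44.253 − 37.996 = 6.257, i.e. 6.3 to one decimal place.
The excellent type prefers to separate.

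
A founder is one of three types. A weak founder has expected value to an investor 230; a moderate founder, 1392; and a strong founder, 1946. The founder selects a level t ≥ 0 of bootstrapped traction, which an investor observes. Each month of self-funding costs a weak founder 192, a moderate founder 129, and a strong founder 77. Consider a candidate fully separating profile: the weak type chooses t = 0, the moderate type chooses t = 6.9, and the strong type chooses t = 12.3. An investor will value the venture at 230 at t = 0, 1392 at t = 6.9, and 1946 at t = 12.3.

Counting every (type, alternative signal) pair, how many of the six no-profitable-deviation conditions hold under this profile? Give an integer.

6

Strong (own payoff 1946 − 77×12.3 = 998.9): to t=0 gives 230 → no gain ✓; to t=6.9 gives 1392 − 77×6.9 = 860.7 → no gain ✓.
Weak (own payoff 230): to t=6.9 gives 1392 − 192×6.9 = 67.2 → no gain ✓; to t=12.3 gives 1946 − 192×12.3 = -415.6 → no gain ✓.
Moderate (own payoff 1392 − 129×6.9 = 501.9): to t=0 gives 230 → no gain ✓; to t=12.3 gives 1946 − 129×12.3 = 359.3 → no gain ✓.
6 of the 6 constraints hold; this profile is a separating equilibrium.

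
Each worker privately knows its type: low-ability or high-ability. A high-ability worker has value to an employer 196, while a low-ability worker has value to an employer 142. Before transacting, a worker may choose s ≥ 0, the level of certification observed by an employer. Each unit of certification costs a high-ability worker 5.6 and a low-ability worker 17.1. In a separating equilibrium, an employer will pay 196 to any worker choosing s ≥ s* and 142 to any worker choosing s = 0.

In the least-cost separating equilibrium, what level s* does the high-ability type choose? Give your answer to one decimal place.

3.2

A low-ability worker choosing s = 0 receives 142.
Imitating at s* instead would pay 196 at cost 17.1·s*, netting 196 − 17.1·s*.
Indifference: 142 = 196 − 17.1·s*, so s* = (196 − 142) / 17.1 ≈ 3.2.
This is the low-ability type's binding incentive-compatibility constraint; any s ≥ 3.2 sustains separation on that side.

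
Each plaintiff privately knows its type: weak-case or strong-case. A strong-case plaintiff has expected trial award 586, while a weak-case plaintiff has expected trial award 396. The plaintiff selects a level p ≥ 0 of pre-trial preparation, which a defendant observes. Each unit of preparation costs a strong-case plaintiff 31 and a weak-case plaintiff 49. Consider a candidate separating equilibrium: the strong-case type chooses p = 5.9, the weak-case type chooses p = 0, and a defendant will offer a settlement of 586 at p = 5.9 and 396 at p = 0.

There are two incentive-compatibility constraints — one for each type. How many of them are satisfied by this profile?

2

Strong-case type: signal → 586 − 31 × 5.9 = 403.1; deviate to 0 → 396. IC holds (403.1 ≥ 396).
Weak-case type: stay at 0 → 396; mimic → 586 − 49 × 5.9 = 296.9. IC holds (396 ≥ 296.9).
2 of 2 constraints hold, so this is a separating equilibrium.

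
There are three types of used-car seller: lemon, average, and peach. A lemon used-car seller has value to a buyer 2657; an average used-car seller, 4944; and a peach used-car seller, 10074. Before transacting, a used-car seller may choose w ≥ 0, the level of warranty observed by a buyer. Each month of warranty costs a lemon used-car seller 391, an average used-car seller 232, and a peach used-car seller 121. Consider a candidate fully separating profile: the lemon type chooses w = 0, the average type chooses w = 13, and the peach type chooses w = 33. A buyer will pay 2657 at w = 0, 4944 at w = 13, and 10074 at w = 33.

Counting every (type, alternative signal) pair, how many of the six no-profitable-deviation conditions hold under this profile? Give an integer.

4

Lemon (own payoff 2657): to w=13 gives 4944 − 391×13 = -139 → no gain ✓; to w=33 gives 10074 − 391×33 = -2829 → no gain ✓.
Average (own payoff 4944 − 232×13 = 1928): to w=0 gives 2657 → profitable ✗; to w=33 gives 10074 − 232×33 = 2418 → profitable ✗.
Peach (own payoff 10074 − 121×33 = 6081): to w=0 gives 2657 → no gain ✓; to w=13 gives 4944 − 121×13 = 3371 → no gain ✓.
4 of the 6 constraints hold; not an equilibrium.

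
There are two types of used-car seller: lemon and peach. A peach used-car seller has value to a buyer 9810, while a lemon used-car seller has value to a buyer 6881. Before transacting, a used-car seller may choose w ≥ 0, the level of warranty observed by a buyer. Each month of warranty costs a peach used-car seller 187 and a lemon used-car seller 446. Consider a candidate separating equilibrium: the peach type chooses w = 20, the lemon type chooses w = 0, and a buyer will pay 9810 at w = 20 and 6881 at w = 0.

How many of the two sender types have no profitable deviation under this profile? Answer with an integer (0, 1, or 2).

Peach type: signal → 9810 − 187 × 20 = 6070; deviate to 0 → 6881. IC fails (6070 < 6881).
Lemon type: stay at 0 → 6881; mimic → 9810 − 446 × 20 = 890. IC holds (6881 ≥ 890).
1 of 2 constraints hold, so this profile is not an equilibrium.

1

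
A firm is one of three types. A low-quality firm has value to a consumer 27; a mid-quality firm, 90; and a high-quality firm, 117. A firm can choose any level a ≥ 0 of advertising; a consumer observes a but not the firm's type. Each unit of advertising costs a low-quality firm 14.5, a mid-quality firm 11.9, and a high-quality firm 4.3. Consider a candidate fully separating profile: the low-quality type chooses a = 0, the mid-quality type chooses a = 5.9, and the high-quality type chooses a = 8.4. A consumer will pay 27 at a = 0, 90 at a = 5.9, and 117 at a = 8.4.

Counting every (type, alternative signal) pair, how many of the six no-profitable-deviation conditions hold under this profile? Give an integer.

Low-quality (own payoff 27): to a=5.9 gives 90 − 14.5×5.9 = 4.45 → no gain ✓; to a=8.4 gives 117 − 14.5×8.4 = -4.8 → no gain ✓.
High-quality (own payoff 117 − 4.3×8.4 = 80.88): to a=0 gives 27 → no gain ✓; to a=5.9 gives 90 − 4.3×5.9 = 64.63 → no gain ✓.
Mid-quality (own payoff 90 − 11.9×5.9 = 19.79): to a=0 gives 27 → profitable ✗; to a=8.4 gives 117 − 11.9×8.4 = 17.04 → no gain ✓.
5 of the 6 constraints hold; not an equilibrium.

5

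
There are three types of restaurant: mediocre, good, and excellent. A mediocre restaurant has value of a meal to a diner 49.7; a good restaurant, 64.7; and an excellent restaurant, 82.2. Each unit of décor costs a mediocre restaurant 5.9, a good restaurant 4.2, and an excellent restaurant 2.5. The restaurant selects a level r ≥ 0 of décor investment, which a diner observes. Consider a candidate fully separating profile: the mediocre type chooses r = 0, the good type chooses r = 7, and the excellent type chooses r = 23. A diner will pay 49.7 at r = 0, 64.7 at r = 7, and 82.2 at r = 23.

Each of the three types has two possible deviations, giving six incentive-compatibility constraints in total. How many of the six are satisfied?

3

Mediocre (own payoff 49.7): to r=7 gives 64.7 − 5.9×7 = 23.4 → no gain ✓; to r=23 gives 82.2 − 5.9×23 = -53.5 → no gain ✓.
Excellent (own payoff 82.2 − 2.5×23 = 24.7): to r=0 gives 49.7 → profitable ✗; to r=7 gives 64.7 − 2.5×7 = 47.2 → profitable ✗.
Good (own payoff 64.7 − 4.2×7 = 35.3): to r=0 gives 49.7 → profitable ✗; to r=23 gives 82.2 − 4.2×23 = -14.4 → no gain ✓.
3 of the 6 constraints hold; not an equilibrium.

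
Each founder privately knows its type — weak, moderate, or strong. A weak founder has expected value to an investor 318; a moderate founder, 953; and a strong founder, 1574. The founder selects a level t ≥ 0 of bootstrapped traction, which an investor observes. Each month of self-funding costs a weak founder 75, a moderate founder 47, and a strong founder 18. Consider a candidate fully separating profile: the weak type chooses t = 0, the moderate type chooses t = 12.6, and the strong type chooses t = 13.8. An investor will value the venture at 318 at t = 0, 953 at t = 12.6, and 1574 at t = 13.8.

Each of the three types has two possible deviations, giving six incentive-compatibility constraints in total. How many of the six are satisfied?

Moderate (own payoff 953 − 47×12.6 = 360.8): to t=0 gives 318 → no gain ✓; to t=13.8 gives 1574 − 47×13.8 = 925.4 → profitable ✗.
Strong (own payoff 1574 − 18×13.8 = 1325.6): to t=0 gives 318 → no gain ✓; to t=12.6 gives 953 − 18×12.6 = 726.2 → no gain ✓.
Weak (own payoff 318): to t=12.6 gives 953 − 75×12.6 = 8 → no gain ✓; to t=13.8 gives 1574 − 75×13.8 = 539 → profitable ✗.
4 of the 6 constraints hold; not an equilibrium.

4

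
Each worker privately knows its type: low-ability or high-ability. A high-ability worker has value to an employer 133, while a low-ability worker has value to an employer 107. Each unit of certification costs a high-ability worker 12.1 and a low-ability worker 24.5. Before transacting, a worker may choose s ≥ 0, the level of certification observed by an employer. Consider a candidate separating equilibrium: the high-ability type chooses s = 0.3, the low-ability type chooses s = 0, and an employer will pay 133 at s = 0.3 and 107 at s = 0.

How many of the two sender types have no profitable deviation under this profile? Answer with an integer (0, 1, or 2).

1

Low-ability type: stay at 0 → 107; mimic → 133 − 24.5 × 0.3 = 125.65. IC fails (107 < 125.65).
High-ability type: signal → 133 − 12.1 × 0.3 = 129.37; deviate to 0 → 107. IC holds (129.37 ≥ 107).
1 of 2 constraints hold, so this profile is not an equilibrium.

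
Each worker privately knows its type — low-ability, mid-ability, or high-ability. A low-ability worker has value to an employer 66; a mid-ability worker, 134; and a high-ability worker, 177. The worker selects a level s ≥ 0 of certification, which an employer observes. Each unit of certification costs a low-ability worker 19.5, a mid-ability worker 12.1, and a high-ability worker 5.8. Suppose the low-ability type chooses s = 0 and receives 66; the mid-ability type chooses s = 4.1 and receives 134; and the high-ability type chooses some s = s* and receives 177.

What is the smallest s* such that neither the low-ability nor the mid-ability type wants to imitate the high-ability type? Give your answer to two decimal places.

7.65

Mid-ability type (on-path payoff 134 − 12.1×4.1 = 84.39) won't mimic when 84.39 ≥ 177 − 12.1·s*, i.e. s* ≥ 7.65.
Low-ability type (on-path payoff 66) won't mimic when 66 ≥ 177 − 19.5·s*, i.e. s* ≥ 5.69.
Both must hold, so s* = max(5.69, 7.65) = 7.65. The mid-ability type's constraint binds.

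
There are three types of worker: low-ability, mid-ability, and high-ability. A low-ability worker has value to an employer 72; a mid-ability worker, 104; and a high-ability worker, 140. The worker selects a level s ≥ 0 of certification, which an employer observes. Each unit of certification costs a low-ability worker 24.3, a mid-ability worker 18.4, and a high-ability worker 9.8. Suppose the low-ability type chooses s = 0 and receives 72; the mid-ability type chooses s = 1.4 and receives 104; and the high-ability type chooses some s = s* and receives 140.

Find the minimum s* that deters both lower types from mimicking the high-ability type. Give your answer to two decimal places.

3.36

Low-ability type (on-path payoff 72) won't mimic when 72 ≥ 140 − 24.3·s*, i.e. s* ≥ 2.80.
Mid-ability type (on-path payoff 104 − 18.4×1.4 = 78.24) won't mimic when 78.24 ≥ 140 − 18.4·s*, i.e. s* ≥ 3.36.
Both must hold, so s* = max(2.80, 3.36) = 3.36. The mid-ability type's constraint binds.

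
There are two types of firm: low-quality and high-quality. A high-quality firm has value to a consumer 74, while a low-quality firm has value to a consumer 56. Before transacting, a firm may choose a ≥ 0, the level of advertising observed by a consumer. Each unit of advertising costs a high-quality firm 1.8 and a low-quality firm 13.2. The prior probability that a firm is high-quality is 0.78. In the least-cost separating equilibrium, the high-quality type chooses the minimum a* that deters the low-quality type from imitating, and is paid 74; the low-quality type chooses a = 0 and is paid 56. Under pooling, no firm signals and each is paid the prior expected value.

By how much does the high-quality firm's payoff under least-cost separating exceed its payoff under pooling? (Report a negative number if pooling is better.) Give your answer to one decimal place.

1.5

Least-cost separating signal: a* solves 56 = 74 − 13.2·a*, so a* = (74 − 56)/13.2 ≈ 1.3636.
High-quality type's separating payoff: 74 − 1.8 × a* = 74 − 1.8 × (74 − 56)/13.2 = 74 − 32.4/13.2 ≈ 71.545.
Pooling payoff: 0.78 × 74 + 0.22 × 56 = 70.04.
Difference: 71.545 − 70.04 = 1.505, i.e. 1.5 to one decimal place.
The high-quality type prefers to separate.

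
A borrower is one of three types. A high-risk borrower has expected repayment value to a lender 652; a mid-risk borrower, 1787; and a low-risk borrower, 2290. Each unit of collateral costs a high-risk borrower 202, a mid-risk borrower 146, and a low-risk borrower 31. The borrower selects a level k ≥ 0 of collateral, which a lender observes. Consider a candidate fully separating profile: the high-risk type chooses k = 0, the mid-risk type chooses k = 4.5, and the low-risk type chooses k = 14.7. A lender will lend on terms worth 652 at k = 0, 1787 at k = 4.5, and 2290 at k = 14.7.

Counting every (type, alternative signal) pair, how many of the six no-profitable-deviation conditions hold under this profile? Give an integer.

Low-risk (own payoff 2290 − 31×14.7 = 1834.3): to k=0 gives 652 → no gain ✓; to k=4.5 gives 1787 − 31×4.5 = 1647.5 → no gain ✓.
High-risk (own payoff 652): to k=4.5 gives 1787 − 202×4.5 = 878 → profitable ✗; to k=14.7 gives 2290 − 202×14.7 = -679.4 → no gain ✓.
Mid-risk (own payoff 1787 − 146×4.5 = 1130): to k=0 gives 652 → no gain ✓; to k=14.7 gives 2290 − 146×14.7 = 143.8 → no gain ✓.
5 of the 6 constraints hold; not an equilibrium.

5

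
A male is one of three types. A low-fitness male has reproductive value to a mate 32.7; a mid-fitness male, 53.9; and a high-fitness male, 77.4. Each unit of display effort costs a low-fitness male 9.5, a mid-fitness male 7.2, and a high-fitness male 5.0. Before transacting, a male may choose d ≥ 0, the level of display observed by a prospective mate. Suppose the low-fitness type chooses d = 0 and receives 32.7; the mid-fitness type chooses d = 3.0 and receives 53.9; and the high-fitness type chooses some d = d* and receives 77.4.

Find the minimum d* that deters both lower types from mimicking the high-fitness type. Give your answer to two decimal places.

Low-fitness type (on-path payoff 32.7) won't mimic when 32.7 ≥ 77.4 − 9.5·d*, i.e. d* ≥ 4.71.
Mid-fitness type (on-path payoff 53.9 − 7.2×3.0 = 32.3) won't mimic when 32.3 ≥ 77.4 − 7.2·d*, i.e. d* ≥ 6.26.
Both must hold, so d* = max(4.71, 6.26) = 6.26. The mid-fitness type's constraint binds.

6.26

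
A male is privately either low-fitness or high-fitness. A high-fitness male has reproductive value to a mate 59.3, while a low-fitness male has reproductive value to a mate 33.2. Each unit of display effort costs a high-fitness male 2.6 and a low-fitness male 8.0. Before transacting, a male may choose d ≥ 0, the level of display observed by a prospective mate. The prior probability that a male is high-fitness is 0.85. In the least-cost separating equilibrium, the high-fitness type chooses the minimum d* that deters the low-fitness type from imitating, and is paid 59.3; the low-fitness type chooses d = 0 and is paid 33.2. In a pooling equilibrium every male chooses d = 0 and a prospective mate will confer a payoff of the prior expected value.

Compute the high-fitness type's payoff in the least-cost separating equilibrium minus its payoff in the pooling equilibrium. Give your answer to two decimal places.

-4.57

Least-cost separating signal: d* solves 33.2 = 59.3 − 8.0·d*, so d* = (59.3 − 33.2)/8.0 = 3.2625.
High-fitness type's separating payoff: 59.3 − 2.6 × d* = 59.3 − 2.6 × (59.3 − 33.2)/8.0 = 59.3 − 67.86/8.0 = 50.8175.
Pooling payoff: 0.85 × 59.3 + 0.15 × 33.2 = 55.385.
Difference: 50.8175 − 55.385 = -4.5675, i.e. -4.57 to two decimal places.
The high-fitness type would prefer the pooling outcome.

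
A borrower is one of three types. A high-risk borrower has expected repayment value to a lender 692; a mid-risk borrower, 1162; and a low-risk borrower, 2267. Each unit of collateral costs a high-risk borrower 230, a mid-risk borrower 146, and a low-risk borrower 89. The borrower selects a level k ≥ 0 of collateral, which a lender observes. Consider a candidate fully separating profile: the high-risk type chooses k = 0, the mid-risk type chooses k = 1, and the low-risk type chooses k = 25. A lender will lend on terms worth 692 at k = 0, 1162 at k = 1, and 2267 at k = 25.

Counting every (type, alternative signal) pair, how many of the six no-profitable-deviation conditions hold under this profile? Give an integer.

Low-risk (own payoff 2267 − 89×25 = 42): to k=0 gives 692 → profitable ✗; to k=1 gives 1162 − 89×1 = 1073 → profitable ✗.
High-risk (own payoff 692): to k=1 gives 1162 − 230×1 = 932 → profitable ✗; to k=25 gives 2267 − 230×25 = -3483 → no gain ✓.
Mid-risk (own payoff 1162 − 146×1 = 1016): to k=0 gives 692 → no gain ✓; to k=25 gives 2267 − 146×25 = -1383 → no gain ✓.
3 of the 6 constraints hold; not an equilibrium.

3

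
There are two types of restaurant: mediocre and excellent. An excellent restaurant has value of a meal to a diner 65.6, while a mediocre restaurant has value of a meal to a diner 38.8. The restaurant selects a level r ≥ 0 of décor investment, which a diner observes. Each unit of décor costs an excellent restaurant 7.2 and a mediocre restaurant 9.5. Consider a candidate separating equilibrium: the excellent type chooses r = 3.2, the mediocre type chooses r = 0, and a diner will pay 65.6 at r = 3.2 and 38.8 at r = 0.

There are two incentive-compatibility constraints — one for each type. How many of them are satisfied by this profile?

2

Excellent type: signal → 65.6 − 7.2 × 3.2 = 42.56; deviate to 0 → 38.8. IC holds (42.56 ≥ 38.8).
Mediocre type: stay at 0 → 38.8; mimic → 65.6 − 9.5 × 3.2 = 35.2. IC holds (38.8 ≥ 35.2).
2 of 2 constraints hold, so this is a separating equilibrium.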